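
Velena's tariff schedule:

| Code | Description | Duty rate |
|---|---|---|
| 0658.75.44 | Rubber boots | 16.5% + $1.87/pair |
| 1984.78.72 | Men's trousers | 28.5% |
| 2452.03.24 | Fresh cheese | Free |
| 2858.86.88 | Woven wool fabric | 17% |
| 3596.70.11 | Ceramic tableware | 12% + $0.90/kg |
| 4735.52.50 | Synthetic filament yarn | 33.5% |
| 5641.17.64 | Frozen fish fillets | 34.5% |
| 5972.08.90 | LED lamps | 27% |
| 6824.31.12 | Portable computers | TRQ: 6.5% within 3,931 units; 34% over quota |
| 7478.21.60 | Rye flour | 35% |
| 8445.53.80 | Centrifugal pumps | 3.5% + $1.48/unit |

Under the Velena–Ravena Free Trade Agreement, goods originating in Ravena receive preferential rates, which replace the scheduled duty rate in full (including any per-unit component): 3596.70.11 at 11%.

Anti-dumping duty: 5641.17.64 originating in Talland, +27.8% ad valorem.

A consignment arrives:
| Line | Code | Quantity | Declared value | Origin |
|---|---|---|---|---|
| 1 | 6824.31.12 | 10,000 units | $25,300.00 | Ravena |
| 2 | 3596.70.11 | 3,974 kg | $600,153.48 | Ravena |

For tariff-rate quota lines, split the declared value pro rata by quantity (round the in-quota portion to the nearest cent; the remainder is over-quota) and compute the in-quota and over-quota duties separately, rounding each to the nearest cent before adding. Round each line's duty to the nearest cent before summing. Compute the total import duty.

Line 1 (6824.31.12, Ravena, 10,000 units, $25,300.00):
Code 6824.31.12 is under a tariff-rate quota (threshold 3,931 units). In-quota: 3,931 units at 6.5%; over-quota: 6,069 units at 34%.
Pro-rata value split: in-quota = $25,300.00 × 3,931/10,000 = $9,945.43; over-quota = $25,300.00 − $9,945.43 = $15,354.57.
In-quota duty = $9,945.43 × 6.5% = $646.45. Over-quota duty = $15,354.57 × 34% = $5,220.55.
Line duty = $646.45 + $5,220.55 = $5,867.00.
Line 2 (3596.70.11, Ravena, 3,974 kg, $600,153.48):
Base rate for 3596.70.11 is 12% + $0.90/kg.
Origin Ravena qualifies under the Velena–Ravena agreement and 3596.70.11 is covered: preferential rate 11% applies instead.
Duty = $600,153.48 × 11% = $66,016.88.
Total = $5,867.00 + $66,016.88 = $71,883.88.

$71,883.88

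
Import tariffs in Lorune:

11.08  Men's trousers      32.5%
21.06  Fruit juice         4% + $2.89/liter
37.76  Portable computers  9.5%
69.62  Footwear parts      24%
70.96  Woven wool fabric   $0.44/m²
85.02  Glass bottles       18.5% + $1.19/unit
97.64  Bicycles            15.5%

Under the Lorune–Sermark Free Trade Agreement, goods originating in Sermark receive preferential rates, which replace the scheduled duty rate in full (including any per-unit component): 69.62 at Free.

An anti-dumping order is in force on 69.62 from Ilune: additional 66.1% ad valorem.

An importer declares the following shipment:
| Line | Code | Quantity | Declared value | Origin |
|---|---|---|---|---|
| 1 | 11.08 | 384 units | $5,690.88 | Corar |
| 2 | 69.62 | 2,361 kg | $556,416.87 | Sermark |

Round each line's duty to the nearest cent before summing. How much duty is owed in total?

Line 1 (11.08, Corar, 384 units, $5,690.88):
Base rate for 11.08 is 32.5%.
Duty = $5,690.88 × 32.5% = $1,849.54.
Line 2 (69.62, Sermark, 2,361 kg, $556,416.87):
Base rate for 69.62 is 24%.
Origin Sermark qualifies under the Lorune–Sermark agreement and 69.62 is covered: preferential rate Free applies instead.
The additional-duty order on 69.62 targets Ilune, not Sermark; it does not apply.
Duty = $556,416.87 × 0% = $0.00.
Total = $1,849.54 + $0.00 = $1,849.54.

$1,849.54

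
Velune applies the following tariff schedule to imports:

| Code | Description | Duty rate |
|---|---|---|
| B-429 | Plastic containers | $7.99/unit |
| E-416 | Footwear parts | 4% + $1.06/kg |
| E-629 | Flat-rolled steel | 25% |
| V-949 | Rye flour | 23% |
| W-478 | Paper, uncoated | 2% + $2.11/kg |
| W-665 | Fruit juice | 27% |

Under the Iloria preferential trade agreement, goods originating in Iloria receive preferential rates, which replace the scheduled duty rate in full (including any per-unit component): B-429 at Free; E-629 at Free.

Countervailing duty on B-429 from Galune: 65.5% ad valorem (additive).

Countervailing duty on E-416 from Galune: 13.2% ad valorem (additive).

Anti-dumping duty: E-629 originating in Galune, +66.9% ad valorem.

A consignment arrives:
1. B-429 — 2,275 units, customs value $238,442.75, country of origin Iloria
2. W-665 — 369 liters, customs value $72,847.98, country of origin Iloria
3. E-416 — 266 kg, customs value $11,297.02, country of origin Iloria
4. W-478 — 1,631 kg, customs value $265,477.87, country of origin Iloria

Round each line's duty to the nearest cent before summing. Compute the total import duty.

$29,153.76

Line 1 (B-429, Iloria, 2,275 units, $238,442.75):
Base rate for B-429 is $7.99/unit.
Origin Iloria qualifies under the Velune–Iloria agreement and B-429 is covered: preferential rate Free applies instead.
The additional-duty order on B-429 targets Galune, not Iloria; it does not apply.
Duty = $238,442.75 × 0% = $0.00.
Line 2 (W-665, Iloria, 369 liters, $72,847.98):
Base rate for W-665 is 27%.
Origin Iloria is the FTA partner but W-665 is not on the preference list; base rate stands.
Duty = $72,847.98 × 27% = $19,668.95.
Line 3 (E-416, Iloria, 266 kg, $11,297.02):
Base rate for E-416 is 4% + $1.06/kg.
Origin Iloria is the FTA partner but E-416 is not on the preference list; base rate stands.
The additional-duty order on E-416 targets Galune, not Iloria; it does not apply.
Duty = $11,297.02 × 4% + 266 × $1.06 = $733.84.
Line 4 (W-478, Iloria, 1,631 kg, $265,477.87):
Base rate for W-478 is 2% + $2.11/kg.
Origin Iloria is the FTA partner but W-478 is not on the preference list; base rate stands.
Duty = $265,477.87 × 2% + 1,631 × $2.11 = $8,750.97.
Total = $0.00 + $19,668.95 + $733.84 + $8,750.97 = $29,153.76.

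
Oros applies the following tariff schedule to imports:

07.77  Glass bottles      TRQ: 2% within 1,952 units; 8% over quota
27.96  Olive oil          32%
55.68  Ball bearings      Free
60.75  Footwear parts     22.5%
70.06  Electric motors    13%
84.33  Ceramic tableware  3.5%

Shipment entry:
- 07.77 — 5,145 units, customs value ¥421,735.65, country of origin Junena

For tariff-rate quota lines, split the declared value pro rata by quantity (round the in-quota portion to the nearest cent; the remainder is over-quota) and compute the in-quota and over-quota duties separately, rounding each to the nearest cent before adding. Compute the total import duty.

Line 1 (07.77, Junena, 5,145 units, ¥421,735.65):
Code 07.77 is under a tariff-rate quota (threshold 1,952 units). In-quota: 1,952 units at 2%; over-quota: 3,193 units at 8%.
Pro-rata value split: in-quota = ¥421,735.65 × 1,952/5,145 = ¥160,005.44; over-quota = ¥421,735.65 − ¥160,005.44 = ¥261,730.21.
In-quota duty = ¥160,005.44 × 2% = ¥3,200.11. Over-quota duty = ¥261,730.21 × 8% = ¥20,938.42.
Line duty = ¥3,200.11 + ¥20,938.42 = ¥24,138.53.

¥24,138.53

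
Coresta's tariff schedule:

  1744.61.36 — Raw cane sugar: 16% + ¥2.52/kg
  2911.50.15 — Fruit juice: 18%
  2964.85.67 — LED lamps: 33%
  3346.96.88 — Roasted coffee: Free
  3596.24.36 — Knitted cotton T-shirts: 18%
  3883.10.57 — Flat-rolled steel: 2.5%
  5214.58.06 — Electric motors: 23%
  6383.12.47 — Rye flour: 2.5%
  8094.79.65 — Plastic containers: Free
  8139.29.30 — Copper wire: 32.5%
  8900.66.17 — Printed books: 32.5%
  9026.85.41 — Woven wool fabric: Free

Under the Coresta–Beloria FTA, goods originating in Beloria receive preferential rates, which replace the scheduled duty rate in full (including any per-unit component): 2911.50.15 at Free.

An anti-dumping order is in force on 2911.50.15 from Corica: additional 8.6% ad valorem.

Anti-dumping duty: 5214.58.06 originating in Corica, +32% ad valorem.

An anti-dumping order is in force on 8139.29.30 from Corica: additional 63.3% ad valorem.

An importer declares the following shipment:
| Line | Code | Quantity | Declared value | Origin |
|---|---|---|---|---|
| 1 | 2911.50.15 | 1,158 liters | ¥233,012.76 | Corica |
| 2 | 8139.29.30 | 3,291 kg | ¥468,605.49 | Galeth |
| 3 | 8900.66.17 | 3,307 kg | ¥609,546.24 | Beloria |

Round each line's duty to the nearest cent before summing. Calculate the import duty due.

Line 1 (2911.50.15, Corica, 1,158 liters, ¥233,012.76):
Base rate for 2911.50.15 is 18%.
2911.50.15 has an FTA preferential rate, but origin Corica is not Beloria; base rate stands.
Additional duty on 2911.50.15 from Corica: +8.6%. Applied ad valorem rate: 18% + 8.6% = 26.6%.
Duty = ¥233,012.76 × 26.6% = ¥61,981.39.
Line 2 (8139.29.30, Galeth, 3,291 kg, ¥468,605.49):
Base rate for 8139.29.30 is 32.5%.
The additional-duty order on 8139.29.30 targets Corica, not Galeth; it does not apply.
Duty = ¥468,605.49 × 32.5% = ¥152,296.78.
Line 3 (8900.66.17, Beloria, 3,307 kg, ¥609,546.24):
Base rate for 8900.66.17 is 32.5%.
Origin Beloria is the FTA partner but 8900.66.17 is not on the preference list; base rate stands.
Duty = ¥609,546.24 × 32.5% = ¥198,102.53.
Total = ¥61,981.39 + ¥152,296.78 + ¥198,102.53 = ¥412,380.70.

¥412,380.70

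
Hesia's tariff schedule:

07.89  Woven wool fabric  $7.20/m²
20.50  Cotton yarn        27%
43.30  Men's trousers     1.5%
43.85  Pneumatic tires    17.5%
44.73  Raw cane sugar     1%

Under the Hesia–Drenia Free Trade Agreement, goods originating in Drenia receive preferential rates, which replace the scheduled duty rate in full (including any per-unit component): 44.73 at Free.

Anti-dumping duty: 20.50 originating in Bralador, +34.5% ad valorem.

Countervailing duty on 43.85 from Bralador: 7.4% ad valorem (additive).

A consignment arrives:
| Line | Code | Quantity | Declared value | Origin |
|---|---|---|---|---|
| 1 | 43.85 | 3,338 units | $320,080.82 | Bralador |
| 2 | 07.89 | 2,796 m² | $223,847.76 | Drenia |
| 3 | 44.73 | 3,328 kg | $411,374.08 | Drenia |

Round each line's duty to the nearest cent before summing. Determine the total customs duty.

Line 1 (43.85, Bralador, 3,338 units, $320,080.82):
Base rate for 43.85 is 17.5%.
Additional duty on 43.85 from Bralador: +7.4%. Applied ad valorem rate: 17.5% + 7.4% = 24.9%.
Duty = $320,080.82 × 24.9% = $79,700.12.
Line 2 (07.89, Drenia, 2,796 m², $223,847.76):
Base rate for 07.89 is $7.20/m².
Origin Drenia is the FTA partner but 07.89 is not on the preference list; base rate stands.
Duty = 2,796 × $7.20 = $20,131.20.
Line 3 (44.73, Drenia, 3,328 kg, $411,374.08):
Base rate for 44.73 is 1%.
Origin Drenia qualifies under the Hesia–Drenia agreement and 44.73 is covered: preferential rate Free applies instead.
Duty = $411,374.08 × 0% = $0.00.
Total = $79,700.12 + $20,131.20 + $0.00 = $99,831.32.

$99,831.32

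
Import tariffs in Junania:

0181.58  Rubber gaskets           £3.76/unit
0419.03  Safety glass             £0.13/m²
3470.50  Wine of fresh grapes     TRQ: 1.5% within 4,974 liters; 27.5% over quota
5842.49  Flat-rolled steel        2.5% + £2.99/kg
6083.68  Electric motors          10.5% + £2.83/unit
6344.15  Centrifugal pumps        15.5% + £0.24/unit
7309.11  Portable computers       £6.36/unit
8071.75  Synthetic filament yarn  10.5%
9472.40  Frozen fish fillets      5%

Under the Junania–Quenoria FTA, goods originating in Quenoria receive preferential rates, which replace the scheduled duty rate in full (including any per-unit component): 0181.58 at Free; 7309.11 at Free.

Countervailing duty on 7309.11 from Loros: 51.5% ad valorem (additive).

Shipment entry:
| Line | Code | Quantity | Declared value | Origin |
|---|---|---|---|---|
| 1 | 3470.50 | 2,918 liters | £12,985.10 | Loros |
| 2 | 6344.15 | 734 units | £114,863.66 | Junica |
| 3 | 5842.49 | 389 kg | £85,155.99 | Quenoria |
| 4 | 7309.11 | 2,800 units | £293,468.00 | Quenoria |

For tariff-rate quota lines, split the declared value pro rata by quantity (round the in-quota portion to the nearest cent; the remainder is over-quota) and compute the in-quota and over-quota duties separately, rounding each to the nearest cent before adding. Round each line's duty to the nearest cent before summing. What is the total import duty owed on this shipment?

Line 1 (3470.50, Loros, 2,918 liters, £12,985.10):
Code 3470.50 is under a tariff-rate quota (threshold 4,974 liters). Quantity 2,918 liters is within the quota, so the in-quota rate 1.5% applies to the full value.
Duty = £12,985.10 × 1.5% = £194.78.
Line 2 (6344.15, Junica, 734 units, £114,863.66):
Base rate for 6344.15 is 15.5% + £0.24/unit.
Duty = £114,863.66 × 15.5% + 734 × £0.24 = £17,980.03.
Line 3 (5842.49, Quenoria, 389 kg, £85,155.99):
Base rate for 5842.49 is 2.5% + £2.99/kg.
Origin Quenoria is the FTA partner but 5842.49 is not on the preference list; base rate stands.
Duty = £85,155.99 × 2.5% + 389 × £2.99 = £3,292.01.
Line 4 (7309.11, Quenoria, 2,800 units, £293,468.00):
Base rate for 7309.11 is £6.36/unit.
Origin Quenoria qualifies under the Junania–Quenoria agreement and 7309.11 is covered: preferential rate Free applies instead.
The additional-duty order on 7309.11 targets Loros, not Quenoria; it does not apply.
Duty = £293,468.00 × 0% = £0.00.
Total = £194.78 + £17,980.03 + £3,292.01 + £0.00 = £21,466.82.

£21,466.82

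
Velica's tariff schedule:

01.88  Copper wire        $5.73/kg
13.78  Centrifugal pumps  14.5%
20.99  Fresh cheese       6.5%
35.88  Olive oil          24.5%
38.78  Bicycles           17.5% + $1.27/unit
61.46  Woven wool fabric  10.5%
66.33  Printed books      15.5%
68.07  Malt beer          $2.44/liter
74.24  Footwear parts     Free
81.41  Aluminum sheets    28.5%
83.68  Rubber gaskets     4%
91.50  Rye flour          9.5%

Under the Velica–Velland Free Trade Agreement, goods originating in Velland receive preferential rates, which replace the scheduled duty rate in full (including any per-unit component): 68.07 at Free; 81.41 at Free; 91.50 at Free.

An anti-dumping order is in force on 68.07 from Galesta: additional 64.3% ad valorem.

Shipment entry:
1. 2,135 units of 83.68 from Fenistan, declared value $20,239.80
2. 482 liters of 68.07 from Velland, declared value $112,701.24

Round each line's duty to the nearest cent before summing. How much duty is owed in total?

Line 1 (83.68, Fenistan, 2,135 units, $20,239.80):
Base rate for 83.68 is 4%.
Duty = $20,239.80 × 4% = $809.59.
Line 2 (68.07, Velland, 482 liters, $112,701.24):
Base rate for 68.07 is $2.44/liter.
Origin Velland qualifies under the Velica–Velland agreement and 68.07 is covered: preferential rate Free applies instead.
The additional-duty order on 68.07 targets Galesta, not Velland; it does not apply.
Duty = $112,701.24 × 0% = $0.00.
Total = $809.59 + $0.00 = $809.59.

$809.59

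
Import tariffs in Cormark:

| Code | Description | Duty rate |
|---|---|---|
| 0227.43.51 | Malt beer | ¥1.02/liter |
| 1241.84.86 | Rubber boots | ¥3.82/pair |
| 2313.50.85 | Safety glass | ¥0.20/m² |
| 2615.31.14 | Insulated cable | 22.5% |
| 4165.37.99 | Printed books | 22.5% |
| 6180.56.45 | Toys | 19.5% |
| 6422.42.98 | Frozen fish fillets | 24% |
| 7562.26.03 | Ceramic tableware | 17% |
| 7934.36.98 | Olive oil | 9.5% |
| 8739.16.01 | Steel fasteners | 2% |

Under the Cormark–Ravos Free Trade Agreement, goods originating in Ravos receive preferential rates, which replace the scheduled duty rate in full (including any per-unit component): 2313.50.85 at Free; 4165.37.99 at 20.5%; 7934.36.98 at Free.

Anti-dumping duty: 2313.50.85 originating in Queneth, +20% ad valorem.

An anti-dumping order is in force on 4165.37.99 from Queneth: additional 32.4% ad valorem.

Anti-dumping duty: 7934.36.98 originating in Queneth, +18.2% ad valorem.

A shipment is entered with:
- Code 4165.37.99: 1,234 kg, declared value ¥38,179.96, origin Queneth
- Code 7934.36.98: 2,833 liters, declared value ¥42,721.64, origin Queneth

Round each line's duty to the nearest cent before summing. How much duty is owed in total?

¥32,794.69

Line 1 (4165.37.99, Queneth, 1,234 kg, ¥38,179.96):
Base rate for 4165.37.99 is 22.5%.
4165.37.99 has an FTA preferential rate, but origin Queneth is not Ravos; base rate stands.
Additional duty on 4165.37.99 from Queneth: +32.4%. Applied ad valorem rate: 22.5% + 32.4% = 54.9%.
Duty = ¥38,179.96 × 54.9% = ¥20,960.80.
Line 2 (7934.36.98, Queneth, 2,833 liters, ¥42,721.64):
Base rate for 7934.36.98 is 9.5%.
7934.36.98 has an FTA preferential rate, but origin Queneth is not Ravos; base rate stands.
Additional duty on 7934.36.98 from Queneth: +18.2%. Applied ad valorem rate: 9.5% + 18.2% = 27.7%.
Duty = ¥42,721.64 × 27.7% = ¥11,833.89.
Total = ¥20,960.80 + ¥11,833.89 = ¥32,794.69.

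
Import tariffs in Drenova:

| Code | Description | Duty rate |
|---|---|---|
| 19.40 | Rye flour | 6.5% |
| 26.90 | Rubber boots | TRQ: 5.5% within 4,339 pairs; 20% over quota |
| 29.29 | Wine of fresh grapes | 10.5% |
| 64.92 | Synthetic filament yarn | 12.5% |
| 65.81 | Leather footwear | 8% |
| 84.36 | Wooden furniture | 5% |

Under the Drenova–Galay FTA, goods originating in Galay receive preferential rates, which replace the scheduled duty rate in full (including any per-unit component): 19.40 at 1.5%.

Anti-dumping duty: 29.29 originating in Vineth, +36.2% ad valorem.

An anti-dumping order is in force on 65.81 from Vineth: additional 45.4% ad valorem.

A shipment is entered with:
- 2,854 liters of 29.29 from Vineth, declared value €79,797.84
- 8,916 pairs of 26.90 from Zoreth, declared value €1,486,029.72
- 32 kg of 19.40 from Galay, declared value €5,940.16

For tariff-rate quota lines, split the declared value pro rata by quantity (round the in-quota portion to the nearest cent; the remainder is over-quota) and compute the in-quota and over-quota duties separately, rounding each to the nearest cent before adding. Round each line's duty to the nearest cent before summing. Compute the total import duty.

€229,699.37

Line 1 (29.29, Vineth, 2,854 liters, €79,797.84):
Base rate for 29.29 is 10.5%.
Additional duty on 29.29 from Vineth: +36.2%. Applied ad valorem rate: 10.5% + 36.2% = 46.7%.
Duty = €79,797.84 × 46.7% = €37,265.59.
Line 2 (26.90, Zoreth, 8,916 pairs, €1,486,029.72):
Code 26.90 is under a tariff-rate quota (threshold 4,339 pairs). In-quota: 4,339 pairs at 5.5%; over-quota: 4,577 pairs at 20%.
Pro-rata value split: in-quota = €1,486,029.72 × 4,339/8,916 = €723,181.13; over-quota = €1,486,029.72 − €723,181.13 = €762,848.59.
In-quota duty = €723,181.13 × 5.5% = €39,774.96. Over-quota duty = €762,848.59 × 20% = €152,569.72.
Line duty = €39,774.96 + €152,569.72 = €192,344.68.
Line 3 (19.40, Galay, 32 kg, €5,940.16):
Base rate for 19.40 is 6.5%.
Origin Galay qualifies under the Drenova–Galay agreement and 19.40 is covered: preferential rate 1.5% applies instead.
Duty = €5,940.16 × 1.5% = €89.10.
Total = €37,265.59 + €192,344.68 + €89.10 = €229,699.37.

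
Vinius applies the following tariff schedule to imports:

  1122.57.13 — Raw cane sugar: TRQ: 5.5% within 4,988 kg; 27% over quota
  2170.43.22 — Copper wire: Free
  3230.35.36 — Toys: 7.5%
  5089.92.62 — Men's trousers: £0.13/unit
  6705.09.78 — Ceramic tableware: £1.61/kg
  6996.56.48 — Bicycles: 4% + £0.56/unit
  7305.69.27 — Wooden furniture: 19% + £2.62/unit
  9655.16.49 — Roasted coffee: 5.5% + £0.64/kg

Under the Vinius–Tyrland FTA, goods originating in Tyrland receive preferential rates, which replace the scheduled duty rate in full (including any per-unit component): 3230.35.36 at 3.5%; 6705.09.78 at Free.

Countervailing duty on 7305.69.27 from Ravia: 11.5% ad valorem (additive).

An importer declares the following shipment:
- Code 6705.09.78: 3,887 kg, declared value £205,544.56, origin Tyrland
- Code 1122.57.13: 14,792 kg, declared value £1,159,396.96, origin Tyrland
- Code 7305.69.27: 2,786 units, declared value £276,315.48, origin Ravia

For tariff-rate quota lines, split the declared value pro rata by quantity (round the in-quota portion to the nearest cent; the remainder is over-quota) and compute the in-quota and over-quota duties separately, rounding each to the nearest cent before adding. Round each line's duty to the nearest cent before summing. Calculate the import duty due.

Line 1 (6705.09.78, Tyrland, 3,887 kg, £205,544.56):
Base rate for 6705.09.78 is £1.61/kg.
Origin Tyrland qualifies under the Vinius–Tyrland agreement and 6705.09.78 is covered: preferential rate Free applies instead.
Duty = £205,544.56 × 0% = £0.00.
Line 2 (1122.57.13, Tyrland, 14,792 kg, £1,159,396.96):
Code 1122.57.13 is under a tariff-rate quota (threshold 4,988 kg). In-quota: 4,988 kg at 5.5%; over-quota: 9,804 kg at 27%.
Pro-rata value split: in-quota = £1,159,396.96 × 4,988/14,792 = £390,959.44; over-quota = £1,159,396.96 − £390,959.44 = £768,437.52.
In-quota duty = £390,959.44 × 5.5% = £21,502.77. Over-quota duty = £768,437.52 × 27% = £207,478.13.
Line duty = £21,502.77 + £207,478.13 = £228,980.90.
Line 3 (7305.69.27, Ravia, 2,786 units, £276,315.48):
Base rate for 7305.69.27 is 19% + £2.62/unit.
Additional duty on 7305.69.27 from Ravia: +11.5%. Applied ad valorem rate: 19% + 11.5% = 30.5%.
Duty = £276,315.48 × 30.5% + 2,786 × £2.62 = £91,575.54.
Total = £0.00 + £228,980.90 + £91,575.54 = £320,556.44.

£320,556.44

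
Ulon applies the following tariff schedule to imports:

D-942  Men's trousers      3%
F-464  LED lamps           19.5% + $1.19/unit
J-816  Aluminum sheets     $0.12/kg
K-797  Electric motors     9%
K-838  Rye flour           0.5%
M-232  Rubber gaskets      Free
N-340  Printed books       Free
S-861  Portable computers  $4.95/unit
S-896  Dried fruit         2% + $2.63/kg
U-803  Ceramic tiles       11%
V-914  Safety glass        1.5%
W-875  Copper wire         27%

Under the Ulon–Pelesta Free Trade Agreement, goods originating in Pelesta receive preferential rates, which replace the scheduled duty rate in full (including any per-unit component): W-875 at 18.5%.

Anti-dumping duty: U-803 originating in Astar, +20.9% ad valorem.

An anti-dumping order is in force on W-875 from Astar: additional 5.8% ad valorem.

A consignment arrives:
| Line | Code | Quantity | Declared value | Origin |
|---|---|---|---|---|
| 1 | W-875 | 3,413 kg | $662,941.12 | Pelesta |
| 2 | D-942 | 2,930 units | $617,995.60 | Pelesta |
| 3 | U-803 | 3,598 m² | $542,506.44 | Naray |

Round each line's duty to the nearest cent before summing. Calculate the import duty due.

Line 1 (W-875, Pelesta, 3,413 kg, $662,941.12):
Base rate for W-875 is 27%.
Origin Pelesta qualifies under the Ulon–Pelesta agreement and W-875 is covered: preferential rate 18.5% applies instead.
The additional-duty order on W-875 targets Astar, not Pelesta; it does not apply.
Duty = $662,941.12 × 18.5% = $122,644.11.
Line 2 (D-942, Pelesta, 2,930 units, $617,995.60):
Base rate for D-942 is 3%.
Origin Pelesta is the FTA partner but D-942 is not on the preference list; base rate stands.
Duty = $617,995.60 × 3% = $18,539.87.
Line 3 (U-803, Naray, 3,598 m², $542,506.44):
Base rate for U-803 is 11%.
The additional-duty order on U-803 targets Astar, not Naray; it does not apply.
Duty = $542,506.44 × 11% = $59,675.71.
Total = $122,644.11 + $18,539.87 + $59,675.71 = $200,859.69.

$200,859.69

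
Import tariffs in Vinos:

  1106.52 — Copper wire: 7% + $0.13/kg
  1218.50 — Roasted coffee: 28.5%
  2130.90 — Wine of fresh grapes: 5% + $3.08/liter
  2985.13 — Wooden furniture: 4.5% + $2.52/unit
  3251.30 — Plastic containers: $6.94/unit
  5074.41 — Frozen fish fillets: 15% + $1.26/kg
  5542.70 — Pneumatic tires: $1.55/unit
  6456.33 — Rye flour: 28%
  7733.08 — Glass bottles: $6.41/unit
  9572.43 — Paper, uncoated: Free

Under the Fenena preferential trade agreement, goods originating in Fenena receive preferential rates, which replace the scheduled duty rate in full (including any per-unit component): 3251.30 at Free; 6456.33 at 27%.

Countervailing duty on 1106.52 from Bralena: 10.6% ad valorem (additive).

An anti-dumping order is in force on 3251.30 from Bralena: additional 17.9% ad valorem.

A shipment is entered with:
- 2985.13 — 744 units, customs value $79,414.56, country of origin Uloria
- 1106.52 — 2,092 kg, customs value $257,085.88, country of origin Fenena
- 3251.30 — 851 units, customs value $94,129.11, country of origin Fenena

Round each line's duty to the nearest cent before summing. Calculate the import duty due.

$23,716.51

Line 1 (2985.13, Uloria, 744 units, $79,414.56):
Base rate for 2985.13 is 4.5% + $2.52/unit.
Duty = $79,414.56 × 4.5% + 744 × $2.52 = $5,448.54.
Line 2 (1106.52, Fenena, 2,092 kg, $257,085.88):
Base rate for 1106.52 is 7% + $0.13/kg.
Origin Fenena is the FTA partner but 1106.52 is not on the preference list; base rate stands.
The additional-duty order on 1106.52 targets Bralena, not Fenena; it does not apply.
Duty = $257,085.88 × 7% + 2,092 × $0.13 = $18,267.97.
Line 3 (3251.30, Fenena, 851 units, $94,129.11):
Base rate for 3251.30 is $6.94/unit.
Origin Fenena qualifies under the Vinos–Fenena agreement and 3251.30 is covered: preferential rate Free applies instead.
The additional-duty order on 3251.30 targets Bralena, not Fenena; it does not apply.
Duty = $94,129.11 × 0% = $0.00.
Total = $5,448.54 + $18,267.97 + $0.00 = $23,716.51.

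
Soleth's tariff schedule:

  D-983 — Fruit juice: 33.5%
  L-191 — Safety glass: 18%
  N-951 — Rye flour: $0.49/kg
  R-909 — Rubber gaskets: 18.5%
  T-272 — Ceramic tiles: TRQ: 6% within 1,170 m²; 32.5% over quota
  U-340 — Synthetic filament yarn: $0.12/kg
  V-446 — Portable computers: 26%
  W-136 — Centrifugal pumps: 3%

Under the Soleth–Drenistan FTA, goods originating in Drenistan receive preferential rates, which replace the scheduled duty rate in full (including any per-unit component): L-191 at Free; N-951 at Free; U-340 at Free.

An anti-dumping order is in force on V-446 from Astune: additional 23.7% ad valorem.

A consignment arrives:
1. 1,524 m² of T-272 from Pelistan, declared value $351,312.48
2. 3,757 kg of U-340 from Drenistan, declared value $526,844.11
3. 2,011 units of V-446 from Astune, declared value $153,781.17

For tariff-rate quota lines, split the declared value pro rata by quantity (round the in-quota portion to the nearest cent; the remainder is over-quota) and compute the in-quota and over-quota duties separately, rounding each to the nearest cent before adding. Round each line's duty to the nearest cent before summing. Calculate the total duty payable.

Line 1 (T-272, Pelistan, 1,524 m², $351,312.48):
Code T-272 is under a tariff-rate quota (threshold 1,170 m²). In-quota: 1,170 m² at 6%; over-quota: 354 m² at 32.5%.
Pro-rata value split: in-quota = $351,312.48 × 1,170/1,524 = $269,708.40; over-quota = $351,312.48 − $269,708.40 = $81,604.08.
In-quota duty = $269,708.40 × 6% = $16,182.50. Over-quota duty = $81,604.08 × 32.5% = $26,521.33.
Line duty = $16,182.50 + $26,521.33 = $42,703.83.
Line 2 (U-340, Drenistan, 3,757 kg, $526,844.11):
Base rate for U-340 is $0.12/kg.
Origin Drenistan qualifies under the Soleth–Drenistan agreement and U-340 is covered: preferential rate Free applies instead.
Duty = $526,844.11 × 0% = $0.00.
Line 3 (V-446, Astune, 2,011 units, $153,781.17):
Base rate for V-446 is 26%.
Additional duty on V-446 from Astune: +23.7%. Applied ad valorem rate: 26% + 23.7% = 49.7%.
Duty = $153,781.17 × 49.7% = $76,429.24.
Total = $42,703.83 + $0.00 + $76,429.24 = $119,133.07.

$119,133.07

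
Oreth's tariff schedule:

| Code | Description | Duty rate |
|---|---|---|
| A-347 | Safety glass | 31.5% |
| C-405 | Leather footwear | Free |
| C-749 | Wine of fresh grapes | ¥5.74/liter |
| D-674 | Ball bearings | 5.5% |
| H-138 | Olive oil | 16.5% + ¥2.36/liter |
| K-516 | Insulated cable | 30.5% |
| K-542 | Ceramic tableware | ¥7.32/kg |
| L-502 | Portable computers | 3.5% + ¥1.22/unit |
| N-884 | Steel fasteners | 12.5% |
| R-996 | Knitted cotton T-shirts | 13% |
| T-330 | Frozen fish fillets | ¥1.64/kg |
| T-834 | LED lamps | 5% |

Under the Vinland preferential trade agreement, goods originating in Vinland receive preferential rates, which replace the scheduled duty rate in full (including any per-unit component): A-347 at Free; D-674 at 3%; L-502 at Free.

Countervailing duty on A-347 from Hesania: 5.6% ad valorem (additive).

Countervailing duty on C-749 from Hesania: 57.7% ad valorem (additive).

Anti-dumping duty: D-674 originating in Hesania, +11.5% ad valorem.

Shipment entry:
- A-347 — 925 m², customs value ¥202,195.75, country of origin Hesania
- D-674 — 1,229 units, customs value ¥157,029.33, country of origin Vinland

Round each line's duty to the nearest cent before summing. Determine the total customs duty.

Line 1 (A-347, Hesania, 925 m², ¥202,195.75):
Base rate for A-347 is 31.5%.
A-347 has an FTA preferential rate, but origin Hesania is not Vinland; base rate stands.
Additional duty on A-347 from Hesania: +5.6%. Applied ad valorem rate: 31.5% + 5.6% = 37.1%.
Duty = ¥202,195.75 × 37.1% = ¥75,014.62.
Line 2 (D-674, Vinland, 1,229 units, ¥157,029.33):
Base rate for D-674 is 5.5%.
Origin Vinland qualifies under the Oreth–Vinland agreement and D-674 is covered: preferential rate 3% applies instead.
The additional-duty order on D-674 targets Hesania, not Vinland; it does not apply.
Duty = ¥157,029.33 × 3% = ¥4,710.88.
Total = ¥75,014.62 + ¥4,710.88 = ¥79,725.50.

¥79,725.50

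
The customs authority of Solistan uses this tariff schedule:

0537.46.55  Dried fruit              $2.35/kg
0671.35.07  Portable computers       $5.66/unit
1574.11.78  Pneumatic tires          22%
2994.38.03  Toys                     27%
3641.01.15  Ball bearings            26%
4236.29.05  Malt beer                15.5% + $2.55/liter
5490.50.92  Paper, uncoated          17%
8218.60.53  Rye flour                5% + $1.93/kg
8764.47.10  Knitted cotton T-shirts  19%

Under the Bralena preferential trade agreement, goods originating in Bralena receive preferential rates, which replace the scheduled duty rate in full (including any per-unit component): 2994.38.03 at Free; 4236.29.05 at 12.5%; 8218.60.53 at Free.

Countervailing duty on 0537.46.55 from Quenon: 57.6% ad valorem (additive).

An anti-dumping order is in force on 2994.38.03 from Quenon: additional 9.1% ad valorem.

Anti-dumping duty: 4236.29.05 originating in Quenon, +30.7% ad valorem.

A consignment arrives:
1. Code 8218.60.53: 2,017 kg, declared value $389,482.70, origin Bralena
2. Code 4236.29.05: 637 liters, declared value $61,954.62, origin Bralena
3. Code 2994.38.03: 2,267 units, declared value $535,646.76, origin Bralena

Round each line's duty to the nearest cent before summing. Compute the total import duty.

Line 1 (8218.60.53, Bralena, 2,017 kg, $389,482.70):
Base rate for 8218.60.53 is 5% + $1.93/kg.
Origin Bralena qualifies under the Solistan–Bralena agreement and 8218.60.53 is covered: preferential rate Free applies instead.
Duty = $389,482.70 × 0% = $0.00.
Line 2 (4236.29.05, Bralena, 637 liters, $61,954.62):
Base rate for 4236.29.05 is 15.5% + $2.55/liter.
Origin Bralena qualifies under the Solistan–Bralena agreement and 4236.29.05 is covered: preferential rate 12.5% applies instead.
The additional-duty order on 4236.29.05 targets Quenon, not Bralena; it does not apply.
Duty = $61,954.62 × 12.5% = $7,744.33.
Line 3 (2994.38.03, Bralena, 2,267 units, $535,646.76):
Base rate for 2994.38.03 is 27%.
Origin Bralena qualifies under the Solistan–Bralena agreement and 2994.38.03 is covered: preferential rate Free applies instead.
The additional-duty order on 2994.38.03 targets Quenon, not Bralena; it does not apply.
Duty = $535,646.76 × 0% = $0.00.
Total = $0.00 + $7,744.33 + $0.00 = $7,744.33.

$7,744.33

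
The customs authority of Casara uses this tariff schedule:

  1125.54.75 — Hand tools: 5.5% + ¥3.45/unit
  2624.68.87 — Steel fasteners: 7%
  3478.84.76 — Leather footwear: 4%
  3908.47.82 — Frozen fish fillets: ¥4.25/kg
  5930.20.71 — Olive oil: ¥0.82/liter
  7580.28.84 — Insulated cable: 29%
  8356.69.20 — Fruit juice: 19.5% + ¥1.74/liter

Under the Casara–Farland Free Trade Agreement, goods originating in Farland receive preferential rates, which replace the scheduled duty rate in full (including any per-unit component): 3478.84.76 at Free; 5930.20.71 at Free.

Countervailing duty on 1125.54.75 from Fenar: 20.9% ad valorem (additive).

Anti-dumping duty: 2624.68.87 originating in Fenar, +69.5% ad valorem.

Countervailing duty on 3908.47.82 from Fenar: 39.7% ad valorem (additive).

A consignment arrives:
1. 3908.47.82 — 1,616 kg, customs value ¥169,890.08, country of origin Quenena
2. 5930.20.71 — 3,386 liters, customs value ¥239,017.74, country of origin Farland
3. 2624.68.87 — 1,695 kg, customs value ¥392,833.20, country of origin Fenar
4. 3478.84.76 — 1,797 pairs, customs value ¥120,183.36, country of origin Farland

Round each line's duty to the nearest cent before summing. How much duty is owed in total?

Line 1 (3908.47.82, Quenena, 1,616 kg, ¥169,890.08):
Base rate for 3908.47.82 is ¥4.25/kg.
The additional-duty order on 3908.47.82 targets Fenar, not Quenena; it does not apply.
Duty = 1,616 × ¥4.25 = ¥6,868.00.
Line 2 (5930.20.71, Farland, 3,386 liters, ¥239,017.74):
Base rate for 5930.20.71 is ¥0.82/liter.
Origin Farland qualifies under the Casara–Farland agreement and 5930.20.71 is covered: preferential rate Free applies instead.
Duty = ¥239,017.74 × 0% = ¥0.00.
Line 3 (2624.68.87, Fenar, 1,695 kg, ¥392,833.20):
Base rate for 2624.68.87 is 7%.
Additional duty on 2624.68.87 from Fenar: +69.5%. Applied ad valorem rate: 7% + 69.5% = 76.5%.
Duty = ¥392,833.20 × 76.5% = ¥300,517.40.
Line 4 (3478.84.76, Farland, 1,797 pairs, ¥120,183.36):
Base rate for 3478.84.76 is 4%.
Origin Farland qualifies under the Casara–Farland agreement and 3478.84.76 is covered: preferential rate Free applies instead.
Duty = ¥120,183.36 × 0% = ¥0.00.
Total = ¥6,868.00 + ¥0.00 + ¥300,517.40 + ¥0.00 = ¥307,385.40.

¥307,385.40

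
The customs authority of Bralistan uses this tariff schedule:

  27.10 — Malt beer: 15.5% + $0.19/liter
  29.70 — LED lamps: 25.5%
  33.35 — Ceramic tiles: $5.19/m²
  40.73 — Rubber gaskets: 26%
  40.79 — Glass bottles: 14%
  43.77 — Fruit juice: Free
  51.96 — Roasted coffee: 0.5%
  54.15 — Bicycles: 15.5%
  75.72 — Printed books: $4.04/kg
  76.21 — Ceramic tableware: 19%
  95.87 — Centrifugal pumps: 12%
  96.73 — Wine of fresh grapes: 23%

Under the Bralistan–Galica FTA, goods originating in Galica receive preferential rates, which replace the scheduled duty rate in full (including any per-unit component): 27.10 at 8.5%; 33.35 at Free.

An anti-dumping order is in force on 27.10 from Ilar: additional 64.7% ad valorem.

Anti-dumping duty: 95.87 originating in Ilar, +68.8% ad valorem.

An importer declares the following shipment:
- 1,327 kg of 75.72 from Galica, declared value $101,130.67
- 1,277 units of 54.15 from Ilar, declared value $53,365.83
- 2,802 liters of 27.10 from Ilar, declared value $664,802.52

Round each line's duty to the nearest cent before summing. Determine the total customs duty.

Line 1 (75.72, Galica, 1,327 kg, $101,130.67):
Base rate for 75.72 is $4.04/kg.
Origin Galica is the FTA partner but 75.72 is not on the preference list; base rate stands.
Duty = 1,327 × $4.04 = $5,361.08.
Line 2 (54.15, Ilar, 1,277 units, $53,365.83):
Base rate for 54.15 is 15.5%.
Duty = $53,365.83 × 15.5% = $8,271.70.
Line 3 (27.10, Ilar, 2,802 liters, $664,802.52):
Base rate for 27.10 is 15.5% + $0.19/liter.
27.10 has an FTA preferential rate, but origin Ilar is not Galica; base rate stands.
Additional duty on 27.10 from Ilar: +64.7%. Applied ad valorem rate: 15.5% + 64.7% = 80.2%.
Duty = $664,802.52 × 80.2% + 2,802 × $0.19 = $533,704.00.
Total = $5,361.08 + $8,271.70 + $533,704.00 = $547,336.78.

$547,336.78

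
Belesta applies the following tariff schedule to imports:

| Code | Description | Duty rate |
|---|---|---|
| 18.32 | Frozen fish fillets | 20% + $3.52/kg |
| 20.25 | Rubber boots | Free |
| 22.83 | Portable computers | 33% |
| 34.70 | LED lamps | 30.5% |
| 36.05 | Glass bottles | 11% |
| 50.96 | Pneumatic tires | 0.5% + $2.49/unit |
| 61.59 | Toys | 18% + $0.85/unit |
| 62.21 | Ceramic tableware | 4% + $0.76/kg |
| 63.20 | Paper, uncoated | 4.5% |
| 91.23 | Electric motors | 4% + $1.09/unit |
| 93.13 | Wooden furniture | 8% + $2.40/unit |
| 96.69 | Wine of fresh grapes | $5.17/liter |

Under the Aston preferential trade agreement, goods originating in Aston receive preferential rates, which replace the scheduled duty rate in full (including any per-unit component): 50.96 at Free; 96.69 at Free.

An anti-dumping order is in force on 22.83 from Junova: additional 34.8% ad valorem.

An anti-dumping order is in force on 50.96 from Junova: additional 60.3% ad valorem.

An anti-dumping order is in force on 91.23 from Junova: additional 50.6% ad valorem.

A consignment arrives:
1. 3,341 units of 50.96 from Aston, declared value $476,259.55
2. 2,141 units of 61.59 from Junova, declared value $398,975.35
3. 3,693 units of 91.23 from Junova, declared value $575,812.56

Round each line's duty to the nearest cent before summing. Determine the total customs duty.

$392,054.44

Line 1 (50.96, Aston, 3,341 units, $476,259.55):
Base rate for 50.96 is 0.5% + $2.49/unit.
Origin Aston qualifies under the Belesta–Aston agreement and 50.96 is covered: preferential rate Free applies instead.
The additional-duty order on 50.96 targets Junova, not Aston; it does not apply.
Duty = $476,259.55 × 0% = $0.00.
Line 2 (61.59, Junova, 2,141 units, $398,975.35):
Base rate for 61.59 is 18% + $0.85/unit.
Duty = $398,975.35 × 18% + 2,141 × $0.85 = $73,635.41.
Line 3 (91.23, Junova, 3,693 units, $575,812.56):
Base rate for 91.23 is 4% + $1.09/unit.
Additional duty on 91.23 from Junova: +50.6%. Applied ad valorem rate: 4% + 50.6% = 54.6%.
Duty = $575,812.56 × 54.6% + 3,693 × $1.09 = $318,419.03.
Total = $0.00 + $73,635.41 + $318,419.03 = $392,054.44.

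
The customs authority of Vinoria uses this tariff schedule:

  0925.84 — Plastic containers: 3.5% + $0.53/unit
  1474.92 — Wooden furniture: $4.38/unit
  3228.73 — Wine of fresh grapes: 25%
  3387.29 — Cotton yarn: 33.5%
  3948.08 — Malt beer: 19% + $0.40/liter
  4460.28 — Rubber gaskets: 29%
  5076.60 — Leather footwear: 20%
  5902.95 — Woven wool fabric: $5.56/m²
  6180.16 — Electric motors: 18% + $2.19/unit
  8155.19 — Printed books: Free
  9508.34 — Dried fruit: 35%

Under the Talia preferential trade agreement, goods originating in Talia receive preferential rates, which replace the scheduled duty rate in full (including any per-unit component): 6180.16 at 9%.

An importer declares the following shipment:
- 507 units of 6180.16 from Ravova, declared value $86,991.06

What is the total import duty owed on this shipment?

Line 1 (6180.16, Ravova, 507 units, $86,991.06):
Base rate for 6180.16 is 18% + $2.19/unit.
6180.16 has an FTA preferential rate, but origin Ravova is not Talia; base rate stands.
Duty = $86,991.06 × 18% + 507 × $2.19 = $16,768.72.

$16,768.72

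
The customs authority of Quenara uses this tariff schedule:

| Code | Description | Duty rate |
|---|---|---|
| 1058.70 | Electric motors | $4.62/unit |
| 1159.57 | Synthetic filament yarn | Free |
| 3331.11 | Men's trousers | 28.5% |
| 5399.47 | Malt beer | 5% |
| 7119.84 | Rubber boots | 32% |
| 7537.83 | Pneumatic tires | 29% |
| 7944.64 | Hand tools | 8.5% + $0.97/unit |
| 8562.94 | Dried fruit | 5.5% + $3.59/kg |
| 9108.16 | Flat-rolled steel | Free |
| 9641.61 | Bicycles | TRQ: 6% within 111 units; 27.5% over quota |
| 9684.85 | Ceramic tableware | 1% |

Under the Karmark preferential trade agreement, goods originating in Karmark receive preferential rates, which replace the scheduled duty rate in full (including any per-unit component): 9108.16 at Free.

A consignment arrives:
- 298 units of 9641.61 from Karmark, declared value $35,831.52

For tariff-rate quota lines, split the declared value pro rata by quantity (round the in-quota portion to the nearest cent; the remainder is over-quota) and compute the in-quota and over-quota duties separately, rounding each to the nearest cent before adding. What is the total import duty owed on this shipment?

$6,984.14

Line 1 (9641.61, Karmark, 298 units, $35,831.52):
Code 9641.61 is under a tariff-rate quota (threshold 111 units). In-quota: 111 units at 6%; over-quota: 187 units at 27.5%.
Pro-rata value split: in-quota = $35,831.52 × 111/298 = $13,346.64; over-quota = $35,831.52 − $13,346.64 = $22,484.88.
In-quota duty = $13,346.64 × 6% = $800.80. Over-quota duty = $22,484.88 × 27.5% = $6,183.34.
Line duty = $800.80 + $6,183.34 = $6,984.14.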